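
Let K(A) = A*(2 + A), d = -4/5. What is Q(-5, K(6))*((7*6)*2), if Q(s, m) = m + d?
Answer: 19824/5 ≈ 3964.8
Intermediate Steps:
d = -⅘ (d = -4*⅕ = -⅘ ≈ -0.80000)
Q(s, m) = -⅘ + m (Q(s, m) = m - ⅘ = -⅘ + m)
Q(-5, K(6))*((7*6)*2) = (-⅘ + 6*(2 + 6))*((7*6)*2) = (-⅘ + 6*8)*(42*2) = (-⅘ + 48)*84 = (236/5)*84 = 19824/5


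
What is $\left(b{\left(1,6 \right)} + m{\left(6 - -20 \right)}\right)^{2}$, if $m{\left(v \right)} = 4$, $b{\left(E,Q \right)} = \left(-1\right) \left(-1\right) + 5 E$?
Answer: $100$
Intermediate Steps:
$b{\left(E,Q \right)} = 1 + 5 E$
$\left(b{\left(1,6 \right)} + m{\left(6 - -20 \right)}\right)^{2} = \left(\left(1 + 5 \cdot 1\right) + 4\right)^{2} = \left(\left(1 + 5\right) + 4\right)^{2} = \left(6 + 4\right)^{2} = 10^{2} = 100$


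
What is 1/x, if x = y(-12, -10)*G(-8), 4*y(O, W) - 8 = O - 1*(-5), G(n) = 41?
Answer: 4/41 ≈ 0.097561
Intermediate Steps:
y(O, W) = 13/4 + O/4 (y(O, W) = 2 + (O - 1*(-5))/4 = 2 + (O + 5)/4 = 2 + (5 + O)/4 = 2 + (5/4 + O/4) = 13/4 + O/4)
x = 41/4 (x = (13/4 + (¼)*(-12))*41 = (13/4 - 3)*41 = (¼)*41 = 41/4 ≈ 10.250)
1/x = 1/(41/4) = 4/41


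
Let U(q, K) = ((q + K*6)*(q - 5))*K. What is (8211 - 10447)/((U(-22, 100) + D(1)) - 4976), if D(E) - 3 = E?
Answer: 559/391393 ≈ 0.0014282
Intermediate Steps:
D(E) = 3 + E
U(q, K) = K*(-5 + q)*(q + 6*K) (U(q, K) = ((q + 6*K)*(-5 + q))*K = ((-5 + q)*(q + 6*K))*K = K*(-5 + q)*(q + 6*K))
(8211 - 10447)/((U(-22, 100) + D(1)) - 4976) = (8211 - 10447)/((100*((-22)**2 - 30*100 - 5*(-22) + 6*100*(-22)) + (3 + 1)) - 4976) = -2236/((100*(484 - 3000 + 110 - 13200) + 4) - 4976) = -2236/((100*(-15606) + 4) - 4976) = -2236/((-1560600 + 4) - 4976) = -2236/(-1560596 - 4976) = -2236/(-1565572) = -2236*(-1/1565572) = 559/391393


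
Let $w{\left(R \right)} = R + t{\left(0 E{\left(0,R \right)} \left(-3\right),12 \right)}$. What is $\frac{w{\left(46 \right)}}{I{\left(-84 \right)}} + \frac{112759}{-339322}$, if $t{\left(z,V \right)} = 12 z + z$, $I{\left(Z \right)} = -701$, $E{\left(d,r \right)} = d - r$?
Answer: $- \frac{94652871}{237864722} \approx -0.39793$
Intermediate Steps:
$t{\left(z,V \right)} = 13 z$
$w{\left(R \right)} = R$ ($w{\left(R \right)} = R + 13 \cdot 0 \left(0 - R\right) \left(-3\right) = R + 13 \cdot 0 \left(- R\right) \left(-3\right) = R + 13 \cdot 0 \left(-3\right) = R + 13 \cdot 0 = R + 0 = R$)
$\frac{w{\left(46 \right)}}{I{\left(-84 \right)}} + \frac{112759}{-339322} = \frac{46}{-701} + \frac{112759}{-339322} = 46 \left(- \frac{1}{701}\right) + 112759 \left(- \frac{1}{339322}\right) = - \frac{46}{701} - \frac{112759}{339322} = - \frac{94652871}{237864722}$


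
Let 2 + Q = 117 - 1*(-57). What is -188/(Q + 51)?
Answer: -188/223 ≈ -0.84305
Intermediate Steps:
Q = 172 (Q = -2 + (117 - 1*(-57)) = -2 + (117 + 57) = -2 + 174 = 172)
-188/(Q + 51) = -188/(172 + 51) = -188/223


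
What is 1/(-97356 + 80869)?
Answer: -1/16487 ≈ -6.0654e-5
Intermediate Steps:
1/(-97356 + 80869) = 1/(-16487) = -1/16487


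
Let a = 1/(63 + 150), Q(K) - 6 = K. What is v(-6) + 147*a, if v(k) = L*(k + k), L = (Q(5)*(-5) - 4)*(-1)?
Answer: -50219/71 ≈ -707.31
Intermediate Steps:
Q(K) = 6 + K
a = 1/213 ≈ 0.0046948
L = 59 (L = ((6 + 5)*(-5) - 4)*(-1) = (11*(-5) - 4)*(-1) = (-55 - 4)*(-1) = -59*(-1) = 59)
v(k) = 118*k (v(k) = 59*(k + k) = 59*(2*k) = 118*k)
v(-6) + 147*a = 118*(-6) + 147*(1/213) = -708 + 49/71 = -50219/71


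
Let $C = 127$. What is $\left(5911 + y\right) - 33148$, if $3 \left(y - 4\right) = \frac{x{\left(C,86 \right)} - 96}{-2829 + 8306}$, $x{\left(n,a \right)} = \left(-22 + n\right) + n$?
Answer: $- \frac{447465287}{16431} \approx -27233.0$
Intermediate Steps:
$x{\left(n,a \right)} = -22 + 2 n$
$y = \frac{65860}{16431}$ ($y = 4 + \frac{\left(\left(-22 + 2 \cdot 127\right) - 96\right) \frac{1}{-2829 + 8306}}{3} = 4 + \frac{\left(\left(-22 + 254\right) - 96\right) \frac{1}{5477}}{3} = 4 + \frac{\left(232 - 96\right) \frac{1}{5477}}{3} = 4 + \frac{136 \cdot \frac{1}{5477}}{3} = 4 + \frac{1}{3} \cdot \frac{136}{5477} = 4 + \frac{136}{16431} = \frac{65860}{16431} \approx 4.0083$)
$\left(5911 + y\right) - 33148 = \left(5911 + \frac{65860}{16431}\right) - 33148 = \frac{97189501}{16431} - 33148 = - \frac{447465287}{16431}$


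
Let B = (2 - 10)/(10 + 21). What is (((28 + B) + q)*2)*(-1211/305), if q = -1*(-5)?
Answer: -491666/1891 ≈ -260.00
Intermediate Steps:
q = 5
B = -8/31 ≈ -0.25806
(((28 + B) + q)*2)*(-1211/305) = (((28 - 8/31) + 5)*2)*(-1211/305) = ((860/31 + 5)*2)*(-1211*1/305) = ((1015/31)*2)*(-1211/305) = (2030/31)*(-1211/305) = -491666/1891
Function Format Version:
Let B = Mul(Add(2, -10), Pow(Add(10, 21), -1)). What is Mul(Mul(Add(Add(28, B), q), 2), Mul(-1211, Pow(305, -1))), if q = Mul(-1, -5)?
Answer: Rational(-491666, 1891) ≈ -260.00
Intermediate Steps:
q = 5
B = Rational(-8, 31) (B = Mul(-8, Pow(31, -1)) = Mul(-8, Rational(1, 31)) = Rational(-8, 31) ≈ -0.25806)
Mul(Mul(Add(Add(28, B), q), 2), Mul(-1211, Pow(305, -1))) = Mul(Mul(Add(Add(28, Rational(-8, 31)), 5), 2), Mul(-1211, Pow(305, -1))) = Mul(Mul(Add(Rational(860, 31), 5), 2), Mul(-1211, Rational(1, 305))) = Mul(Mul(Rational(1015, 31), 2), Rational(-1211, 305)) = Mul(Rational(2030, 31), Rational(-1211, 305)) = Rational(-491666, 1891)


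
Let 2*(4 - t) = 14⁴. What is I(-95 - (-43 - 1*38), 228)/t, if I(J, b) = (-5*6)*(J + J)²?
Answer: 5880/4801 ≈ 1.2247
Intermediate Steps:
t = -19204 (t = 4 - ½*14⁴ = 4 - ½*38416 = 4 - 19208 = -19204)
I(J, b) = -120*J² (I(J, b) = -30*4*J² = -120*J²)
I(-95 - (-43 - 1*38), 228)/t = -120*(-95 - (-43 - 1*38))²/(-19204) = -120*(-95 - (-43 - 38))²*(-1/19204) = -120*(-95 - 1*(-81))²*(-1/19204) = -120*(-95 + 81)²*(-1/19204) = -120*(-14)²*(-1/19204) = -120*196*(-1/19204) = -23520*(-1/19204) = 5880/4801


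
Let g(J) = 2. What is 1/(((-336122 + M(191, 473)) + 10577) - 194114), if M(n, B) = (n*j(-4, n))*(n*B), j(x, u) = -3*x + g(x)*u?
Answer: 1/6798152463 ≈ 1.4710e-10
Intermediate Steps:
j(x, u) = -3*x + 2*u
M(n, B) = B*n**2*(12 + 2*n) (M(n, B) = (n*(-3*(-4) + 2*n))*(n*B) = (n*(12 + 2*n))*(B*n) = B*n**2*(12 + 2*n))
1/(((-336122 + M(191, 473)) + 10577) - 194114) = 1/(((-336122 + 2*473*191**2*(6 + 191)) + 10577) - 194114) = 1/(((-336122 + 2*473*36481*197) + 10577) - 194114) = 1/(((-336122 + 6798672122) + 10577) - 194114) = 1/((6798336000 + 10577) - 194114) = 1/(6798346577 - 194114) = 1/6798152463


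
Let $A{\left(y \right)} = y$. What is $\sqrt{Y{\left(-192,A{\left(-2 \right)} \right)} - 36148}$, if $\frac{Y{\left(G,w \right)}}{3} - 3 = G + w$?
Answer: $i \sqrt{36721} \approx 191.63 i$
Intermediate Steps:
$Y{\left(G,w \right)} = 9 + 3 G + 3 w$ ($Y{\left(G,w \right)} = 9 + 3 \left(G + w\right) = 9 + \left(3 G + 3 w\right) = 9 + 3 G + 3 w$)
$\sqrt{Y{\left(-192,A{\left(-2 \right)} \right)} - 36148} = \sqrt{\left(9 + 3 \left(-192\right) + 3 \left(-2\right)\right) - 36148} = \sqrt{\left(9 - 576 - 6\right) - 36148} = \sqrt{-573 - 36148} = \sqrt{-36721} = i \sqrt{36721}$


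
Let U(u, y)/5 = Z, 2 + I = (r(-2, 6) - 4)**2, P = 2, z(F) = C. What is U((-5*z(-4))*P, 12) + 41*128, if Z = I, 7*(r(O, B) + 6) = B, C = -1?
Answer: 277142/49 ≈ 5656.0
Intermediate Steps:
z(F) = -1
r(O, B) = -6 + B/7
I = 3998/49 (I = -2 + ((-6 + (1/7)*6) - 4)**2 = -2 + ((-6 + 6/7) - 4)**2 = -2 + (-36/7 - 4)**2 = -2 + (-64/7)**2 = -2 + 4096/49 = 3998/49 ≈ 81.592)
Z = 3998/49 ≈ 81.592
U(u, y) = 19990/49 (U(u, y) = 5*(3998/49) = 19990/49)
U((-5*z(-4))*P, 12) + 41*128 = 19990/49 + 41*128 = 19990/49 + 5248 = 277142/49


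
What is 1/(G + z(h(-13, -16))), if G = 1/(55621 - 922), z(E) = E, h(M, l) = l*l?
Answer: 54699/14002945 ≈ 0.0039063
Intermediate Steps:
h(M, l) = l²
G = 1/54699 ≈ 1.8282e-5
1/(G + z(h(-13, -16))) = 1/(1/54699 + (-16)²) = 1/(1/54699 + 256) = 1/(14002945/54699) = 54699/14002945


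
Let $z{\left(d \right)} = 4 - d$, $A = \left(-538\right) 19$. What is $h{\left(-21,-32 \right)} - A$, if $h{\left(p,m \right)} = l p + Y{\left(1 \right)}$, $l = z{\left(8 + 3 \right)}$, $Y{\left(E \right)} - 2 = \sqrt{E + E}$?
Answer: $10371 + \sqrt{2} \approx 10372.0$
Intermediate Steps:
$A = -10222$
$Y{\left(E \right)} = 2 + \sqrt{2} \sqrt{E}$ ($Y{\left(E \right)} = 2 + \sqrt{E + E} = 2 + \sqrt{2 E} = 2 + \sqrt{2} \sqrt{E}$)
$l = -7$ ($l = 4 - \left(8 + 3\right) = 4 - 11 = -7$)
$h{\left(p,m \right)} = 2 + \sqrt{2} - 7 p$ ($h{\left(p,m \right)} = - 7 p + \left(2 + \sqrt{2} \sqrt{1}\right) = - 7 p + \left(2 + \sqrt{2} \cdot 1\right) = - 7 p + \left(2 + \sqrt{2}\right) = 2 + \sqrt{2} - 7 p$)
$h{\left(-21,-32 \right)} - A = \left(2 + \sqrt{2} - -147\right) - -10222 = \left(2 + \sqrt{2} + 147\right) + 10222 = \left(149 + \sqrt{2}\right) + 10222 = 10371 + \sqrt{2}$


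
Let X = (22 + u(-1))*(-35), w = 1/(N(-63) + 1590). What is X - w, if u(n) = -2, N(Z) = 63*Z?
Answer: -1665299/2379 ≈ -700.00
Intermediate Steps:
w = -1/2379 (w = 1/(63*(-63) + 1590) = 1/(-3969 + 1590) = 1/(-2379) = -1/2379 ≈ -0.00042034)
X = -700 (X = (22 - 2)*(-35) = 20*(-35) = -700)
X - w = -700 - 1*(-1/2379) = -700 + 1/2379 = -1665299/2379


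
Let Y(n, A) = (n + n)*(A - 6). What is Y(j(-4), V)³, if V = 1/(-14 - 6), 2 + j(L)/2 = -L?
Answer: -14172488/125 ≈ -1.1338e+5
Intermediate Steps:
j(L) = -4 - 2*L (j(L) = -4 + 2*(-L) = -4 - 2*L)
V = -1/20 (V = 1/(-20) = -1/20 ≈ -0.050000)
Y(n, A) = 2*n*(-6 + A) (Y(n, A) = (2*n)*(-6 + A) = 2*n*(-6 + A))
Y(j(-4), V)³ = (2*(-4 - 2*(-4))*(-6 - 1/20))³ = (2*(-4 + 8)*(-121/20))³ = (2*4*(-121/20))³ = (-242/5)³ = -14172488/125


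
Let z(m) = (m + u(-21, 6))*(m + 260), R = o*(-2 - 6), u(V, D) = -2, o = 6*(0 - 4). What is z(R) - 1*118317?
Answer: -32437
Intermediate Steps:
o = -24 (o = 6*(-4) = -24)
R = 192 (R = -24*(-2 - 6) = -24*(-8) = 192)
z(m) = (-2 + m)*(260 + m) (z(m) = (m - 2)*(m + 260) = (-2 + m)*(260 + m))
z(R) - 1*118317 = (-520 + 192² + 258*192) - 1*118317 = (-520 + 36864 + 49536) - 118317 = 85880 - 118317 = -32437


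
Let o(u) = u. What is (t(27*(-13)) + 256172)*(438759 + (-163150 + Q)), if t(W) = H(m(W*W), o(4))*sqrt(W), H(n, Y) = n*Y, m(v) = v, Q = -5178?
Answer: 69276850132 + 399808435572*I*sqrt(39) ≈ 6.9277e+10 + 2.4968e+12*I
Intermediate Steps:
H(n, Y) = Y*n
t(W) = 4*W**(5/2) (t(W) = (4*(W*W))*sqrt(W) = (4*W**2)*sqrt(W) = 4*W**(5/2))
(t(27*(-13)) + 256172)*(438759 + (-163150 + Q)) = (4*(27*(-13))**(5/2) + 256172)*(438759 + (-163150 - 5178)) = (4*(-351)**(5/2) + 256172)*(438759 - 168328) = (4*(369603*I*sqrt(39)) + 256172)*270431 = (1478412*I*sqrt(39) + 256172)*270431 = (256172 + 1478412*I*sqrt(39))*270431 = 69276850132 + 399808435572*I*sqrt(39)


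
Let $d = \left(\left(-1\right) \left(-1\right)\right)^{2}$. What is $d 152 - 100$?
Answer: $52$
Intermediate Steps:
$d = 1$ ($d = 1^{2} = 1$)
$d 152 - 100 = 1 \cdot 152 - 100 = 152 - 100 = 52$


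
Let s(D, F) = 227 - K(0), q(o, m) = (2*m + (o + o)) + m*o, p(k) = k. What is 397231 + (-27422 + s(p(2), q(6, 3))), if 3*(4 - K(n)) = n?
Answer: 370032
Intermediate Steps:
q(o, m) = 2*m + 2*o + m*o (q(o, m) = (2*m + 2*o) + m*o = 2*m + 2*o + m*o)
K(n) = 4 - n/3
s(D, F) = 223 (s(D, F) = 227 - (4 - ⅓*0) = 227 - (4 + 0) = 227 - 1*4 = 227 - 4 = 223)
397231 + (-27422 + s(p(2), q(6, 3))) = 397231 + (-27422 + 223) = 397231 - 27199 = 370032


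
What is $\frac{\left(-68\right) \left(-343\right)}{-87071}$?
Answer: $- \frac{23324}{87071} \approx -0.26787$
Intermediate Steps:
$\frac{\left(-68\right) \left(-343\right)}{-87071} = 23324 \left(- \frac{1}{87071}\right) = - \frac{23324}{87071}$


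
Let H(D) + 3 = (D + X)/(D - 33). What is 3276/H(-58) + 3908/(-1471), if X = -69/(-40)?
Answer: -17575023892/12752099 ≈ -1378.2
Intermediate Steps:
X = 69/40 (X = -69*(-1/40) = 69/40 ≈ 1.7250)
H(D) = -3 + (69/40 + D)/(-33 + D) (H(D) = -3 + (D + 69/40)/(D - 33) = -3 + (69/40 + D)/(-33 + D))
3276/H(-58) + 3908/(-1471) = 3276/(((4029 - 80*(-58))/(40*(-33 - 58)))) + 3908/(-1471) = 3276/(((1/40)*(4029 + 4640)/(-91))) + 3908*(-1/1471) = 3276/(((1/40)*(-1/91)*8669)) - 3908/1471 = 3276/(-8669/3640) - 3908/1471 = 3276*(-3640/8669) - 3908/1471 = -11924640/8669 - 3908/1471 = -17575023892/12752099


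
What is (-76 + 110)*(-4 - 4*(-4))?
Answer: 408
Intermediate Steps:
(-76 + 110)*(-4 - 4*(-4)) = 34*(-4 + 16) = 34*12 = 408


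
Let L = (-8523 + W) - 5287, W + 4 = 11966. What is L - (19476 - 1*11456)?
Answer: -9868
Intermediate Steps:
W = 11962 (W = -4 + 11966 = 11962)
L = -1848 (L = (-8523 + 11962) - 5287 = 3439 - 5287 = -1848)
L - (19476 - 1*11456) = -1848 - (19476 - 1*11456) = -1848 - (19476 - 11456) = -1848 - 1*8020 = -1848 - 8020 = -9868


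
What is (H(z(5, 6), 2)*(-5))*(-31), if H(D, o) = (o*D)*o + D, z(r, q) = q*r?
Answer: 23250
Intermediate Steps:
H(D, o) = D + D*o² (H(D, o) = (D*o)*o + D = D*o² + D = D + D*o²)
(H(z(5, 6), 2)*(-5))*(-31) = (((6*5)*(1 + 2²))*(-5))*(-31) = ((30*(1 + 4))*(-5))*(-31) = ((30*5)*(-5))*(-31) = (150*(-5))*(-31) = -750*(-31) = 23250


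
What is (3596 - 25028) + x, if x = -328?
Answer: -21760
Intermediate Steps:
(3596 - 25028) + x = (3596 - 25028) - 328 = -21432 - 328 = -21760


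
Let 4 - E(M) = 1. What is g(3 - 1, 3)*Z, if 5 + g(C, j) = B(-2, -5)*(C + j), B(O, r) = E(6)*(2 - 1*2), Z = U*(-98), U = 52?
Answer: 25480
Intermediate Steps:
E(M) = 3 (E(M) = 4 - 1*1 = 4 - 1 = 3)
Z = -5096 (Z = 52*(-98) = -5096)
B(O, r) = 0 (B(O, r) = 3*(2 - 1*2) = 3*(2 - 2) = 3*0 = 0)
g(C, j) = -5 (g(C, j) = -5 + 0*(C + j) = -5 + 0 = -5)
g(3 - 1, 3)*Z = -5*(-5096) = 25480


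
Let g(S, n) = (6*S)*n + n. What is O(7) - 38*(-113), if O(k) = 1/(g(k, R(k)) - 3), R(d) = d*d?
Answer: 9034577/2104 ≈ 4294.0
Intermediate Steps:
R(d) = d²
g(S, n) = n + 6*S*n (g(S, n) = 6*S*n + n = n + 6*S*n)
O(k) = 1/(-3 + k²*(1 + 6*k)) (O(k) = 1/(k²*(1 + 6*k) - 3) = 1/(-3 + k²*(1 + 6*k)))
O(7) - 38*(-113) = 1/(-3 + 7²*(1 + 6*7)) - 38*(-113) = 1/(-3 + 49*(1 + 42)) + 4294 = 1/(-3 + 49*43) + 4294 = 1/(-3 + 2107) + 4294 = 1/2104 + 4294 = 9034577/2104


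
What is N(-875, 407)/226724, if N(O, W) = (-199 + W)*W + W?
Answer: 85063/226724 ≈ 0.37518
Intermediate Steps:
N(O, W) = W + W*(-199 + W) (N(O, W) = W*(-199 + W) + W = W + W*(-199 + W))
N(-875, 407)/226724 = (407*(-198 + 407))/226724 = (407*209)*(1/226724) = 85063*(1/226724) = 85063/226724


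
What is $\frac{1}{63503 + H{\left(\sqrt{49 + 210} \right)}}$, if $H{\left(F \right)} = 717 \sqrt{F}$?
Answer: $\frac{1}{63503 + 717 \sqrt[4]{259}} \approx 1.5065 \cdot 10^{-5}$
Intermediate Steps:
$\frac{1}{63503 + H{\left(\sqrt{49 + 210} \right)}} = \frac{1}{63503 + 717 \sqrt{\sqrt{49 + 210}}} = \frac{1}{63503 + 717 \sqrt{\sqrt{259}}} = \frac{1}{63503 + 717 \sqrt[4]{259}}$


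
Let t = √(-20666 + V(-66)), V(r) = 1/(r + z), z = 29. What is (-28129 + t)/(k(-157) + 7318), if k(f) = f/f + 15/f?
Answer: -4416253/1149068 + 157*I*√28291791/42515516 ≈ -3.8433 + 0.019642*I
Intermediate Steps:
k(f) = 1 + 15/f
V(r) = 1/(29 + r) (V(r) = 1/(r + 29) = 1/(29 + r))
t = I*√28291791/37 (t = √(-20666 + 1/(29 - 66)) = √(-20666 + 1/(-37)) = √(-20666 - 1/37) = √(-764643/37) = I*√28291791/37 ≈ 143.76*I)
(-28129 + t)/(k(-157) + 7318) = (-28129 + I*√28291791/37)/((15 - 157)/(-157) + 7318) = (-28129 + I*√28291791/37)/(-1/157*(-142) + 7318) = (-28129 + I*√28291791/37)/(142/157 + 7318) = (-28129 + I*√28291791/37)/(1149068/157) = (-28129 + I*√28291791/37)*(157/1149068) = -4416253/1149068 + 157*I*√28291791/42515516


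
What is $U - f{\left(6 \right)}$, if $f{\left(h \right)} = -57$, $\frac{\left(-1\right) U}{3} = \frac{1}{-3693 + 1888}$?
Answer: $\frac{102888}{1805} \approx 57.002$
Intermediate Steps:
$U = \frac{3}{1805}$ ($U = - \frac{3}{-3693 + 1888} = - \frac{3}{-1805} = \left(-3\right) \left(- \frac{1}{1805}\right) = \frac{3}{1805} \approx 0.001662$)
$U - f{\left(6 \right)} = \frac{3}{1805} - -57 = \frac{3}{1805} + 57 = \frac{102888}{1805}$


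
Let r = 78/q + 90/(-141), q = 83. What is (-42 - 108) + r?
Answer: -583974/3901 ≈ -149.70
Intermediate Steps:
r = 1176/3901 (r = 78/83 + 90/(-141) = 78*(1/83) + 90*(-1/141) = 78/83 - 30/47 = 1176/3901 ≈ 0.30146)
(-42 - 108) + r = (-42 - 108) + 1176/3901 = -150 + 1176/3901 = -583974/3901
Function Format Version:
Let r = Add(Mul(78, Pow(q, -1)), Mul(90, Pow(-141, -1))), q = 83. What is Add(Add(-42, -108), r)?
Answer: Rational(-583974, 3901) ≈ -149.70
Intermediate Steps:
r = Rational(1176, 3901) (r = Add(Mul(78, Pow(83, -1)), Mul(90, Pow(-141, -1))) = Add(Mul(78, Rational(1, 83)), Mul(90, Rational(-1, 141))) = Add(Rational(78, 83), Rational(-30, 47)) = Rational(1176, 3901) ≈ 0.30146)
Add(Add(-42, -108), r) = Add(Add(-42, -108), Rational(1176, 3901)) = Add(-150, Rational(1176, 3901)) = Rational(-583974, 3901)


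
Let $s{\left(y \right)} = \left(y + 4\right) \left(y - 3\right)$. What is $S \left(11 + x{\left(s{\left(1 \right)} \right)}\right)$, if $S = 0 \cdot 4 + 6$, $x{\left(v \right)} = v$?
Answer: $6$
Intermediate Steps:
$s{\left(y \right)} = \left(-3 + y\right) \left(4 + y\right)$ ($s{\left(y \right)} = \left(4 + y\right) \left(-3 + y\right) = \left(-3 + y\right) \left(4 + y\right)$)
$S = 6$ ($S = 0 + 6 = 6$)
$S \left(11 + x{\left(s{\left(1 \right)} \right)}\right) = 6 \left(11 + \left(-12 + 1 + 1^{2}\right)\right) = 6 \left(11 + \left(-12 + 1 + 1\right)\right) = 6 \left(11 - 10\right) = 6 \cdot 1 = 6$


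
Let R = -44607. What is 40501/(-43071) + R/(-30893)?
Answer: 670070704/1330592403 ≈ 0.50359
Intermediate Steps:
40501/(-43071) + R/(-30893) = 40501/(-43071) - 44607/(-30893) = 40501*(-1/43071) - 44607*(-1/30893) = -40501/43071 + 44607/30893 = 670070704/1330592403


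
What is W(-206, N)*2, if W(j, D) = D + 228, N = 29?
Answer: 514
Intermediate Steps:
W(j, D) = 228 + D
W(-206, N)*2 = (228 + 29)*2 = 257*2 = 514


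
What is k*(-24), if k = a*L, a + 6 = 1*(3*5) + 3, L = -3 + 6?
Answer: -864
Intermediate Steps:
L = 3
a = 12 (a = -6 + (1*(3*5) + 3) = -6 + (1*15 + 3) = -6 + (15 + 3) = -6 + 18 = 12)
k = 36 (k = 12*3 = 36)
k*(-24) = 36*(-24) = -864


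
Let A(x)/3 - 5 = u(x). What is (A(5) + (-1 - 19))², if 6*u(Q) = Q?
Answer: 25/4 ≈ 6.2500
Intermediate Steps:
u(Q) = Q/6
A(x) = 15 + x/2 (A(x) = 15 + 3*(x/6) = 15 + x/2)
(A(5) + (-1 - 19))² = ((15 + (½)*5) + (-1 - 19))² = ((15 + 5/2) - 20)² = (35/2 - 20)² = (-5/2)² = 25/4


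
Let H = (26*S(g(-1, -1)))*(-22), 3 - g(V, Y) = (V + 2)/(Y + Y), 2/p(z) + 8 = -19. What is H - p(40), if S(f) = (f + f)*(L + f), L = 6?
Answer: -1027024/27 ≈ -38038.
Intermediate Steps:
p(z) = -2/27 (p(z) = 2/(-8 - 19) = 2/(-27) = 2*(-1/27) = -2/27)
g(V, Y) = 3 - (2 + V)/(2*Y) (g(V, Y) = 3 - (V + 2)/(Y + Y) = 3 - (2 + V)/(2*Y))
S(f) = 2*f*(6 + f) (S(f) = (f + f)*(6 + f) = (2*f)*(6 + f) = 2*f*(6 + f))
H = -38038 (H = (26*(2*((½)*(-2 - 1*(-1) + 6*(-1))/(-1))*(6 + (½)*(-2 - 1*(-1) + 6*(-1))/(-1))))*(-22) = (26*(2*((½)*(-1)*(-2 + 1 - 6))*(6 + (½)*(-1)*(-2 + 1 - 6))))*(-22) = (26*(2*((½)*(-1)*(-7))*(6 + (½)*(-1)*(-7))))*(-22) = (26*(2*(7/2)*(6 + 7/2)))*(-22) = (26*(2*(7/2)*(19/2)))*(-22) = (26*(133/2))*(-22) = 1729*(-22) = -38038)
H - p(40) = -38038 - 1*(-2/27) = -38038 + 2/27 = -1027024/27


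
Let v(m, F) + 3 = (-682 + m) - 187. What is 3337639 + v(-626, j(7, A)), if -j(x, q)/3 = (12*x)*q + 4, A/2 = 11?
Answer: 3336141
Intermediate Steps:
A = 22 (A = 2*11 = 22)
j(x, q) = -12 - 36*q*x (j(x, q) = -3*((12*x)*q + 4) = -3*(12*q*x + 4) = -3*(4 + 12*q*x) = -12 - 36*q*x)
v(m, F) = -872 + m (v(m, F) = -3 + ((-682 + m) - 187) = -3 + (-869 + m) = -872 + m)
3337639 + v(-626, j(7, A)) = 3337639 + (-872 - 626) = 3337639 - 1498 = 3336141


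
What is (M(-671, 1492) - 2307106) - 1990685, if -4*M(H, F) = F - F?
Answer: -4297791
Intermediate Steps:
M(H, F) = 0 (M(H, F) = -(F - F)/4 = -¼*0 = 0)
(M(-671, 1492) - 2307106) - 1990685 = (0 - 2307106) - 1990685 = -2307106 - 1990685 = -4297791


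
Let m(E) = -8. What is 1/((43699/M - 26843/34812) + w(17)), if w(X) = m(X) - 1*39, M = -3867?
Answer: -44872668/2650699219 ≈ -0.016929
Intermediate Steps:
w(X) = -47 (w(X) = -8 - 1*39 = -8 - 39 = -47)
1/((43699/M - 26843/34812) + w(17)) = 1/((43699/(-3867) - 26843/34812) - 47) = 1/((43699*(-1/3867) - 26843*1/34812) - 47) = 1/((-43699/3867 - 26843/34812) - 47) = 1/(-541683823/44872668 - 47) = 1/(-2650699219/44872668) = -44872668/2650699219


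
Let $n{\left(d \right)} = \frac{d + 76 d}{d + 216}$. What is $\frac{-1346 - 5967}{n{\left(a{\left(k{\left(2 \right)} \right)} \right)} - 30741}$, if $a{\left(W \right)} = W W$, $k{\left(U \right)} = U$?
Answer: $\frac{36565}{153698} \approx 0.2379$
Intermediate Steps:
$a{\left(W \right)} = W^{2}$
$n{\left(d \right)} = \frac{77 d}{216 + d}$
$\frac{-1346 - 5967}{n{\left(a{\left(k{\left(2 \right)} \right)} \right)} - 30741} = \frac{-1346 - 5967}{\frac{77 \cdot 2^{2}}{216 + 2^{2}} - 30741} = - \frac{7313}{77 \cdot 4 \frac{1}{216 + 4} - 30741} = - \frac{7313}{77 \cdot 4 \cdot \frac{1}{220} - 30741} = - \frac{7313}{\frac{7}{5} - 30741} = - \frac{7313}{- \frac{153698}{5}} = \left(-7313\right) \left(- \frac{5}{153698}\right) = \frac{36565}{153698}$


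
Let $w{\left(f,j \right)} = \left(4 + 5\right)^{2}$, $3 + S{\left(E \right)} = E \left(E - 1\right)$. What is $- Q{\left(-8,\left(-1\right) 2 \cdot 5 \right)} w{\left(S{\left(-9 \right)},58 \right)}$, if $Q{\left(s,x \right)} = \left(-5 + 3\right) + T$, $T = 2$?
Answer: $0$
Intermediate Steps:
$Q{\left(s,x \right)} = 0$ ($Q{\left(s,x \right)} = \left(-5 + 3\right) + 2 = -2 + 2 = 0$)
$S{\left(E \right)} = -3 + E \left(-1 + E\right)$ ($S{\left(E \right)} = -3 + E \left(E - 1\right) = -3 + E \left(-1 + E\right)$)
$w{\left(f,j \right)} = 81$ ($w{\left(f,j \right)} = 9^{2} = 81$)
$- Q{\left(-8,\left(-1\right) 2 \cdot 5 \right)} w{\left(S{\left(-9 \right)},58 \right)} = \left(-1\right) 0 \cdot 81 = 0 \cdot 81 = 0$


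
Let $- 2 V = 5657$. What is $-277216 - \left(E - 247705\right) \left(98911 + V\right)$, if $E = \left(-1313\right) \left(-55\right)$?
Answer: $16861240709$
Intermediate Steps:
$V = - \frac{5657}{2}$ ($V = \left(- \frac{1}{2}\right) 5657 = - \frac{5657}{2} \approx -2828.5$)
$E = 72215$
$-277216 - \left(E - 247705\right) \left(98911 + V\right) = -277216 - \left(72215 - 247705\right) \left(98911 - \frac{5657}{2}\right) = -277216 - \left(-175490\right) \frac{192165}{2} = -277216 - -16861517925 = -277216 + 16861517925 = 16861240709$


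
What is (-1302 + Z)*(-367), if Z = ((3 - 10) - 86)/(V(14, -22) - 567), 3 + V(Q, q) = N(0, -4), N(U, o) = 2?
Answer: 271375581/568 ≈ 4.7777e+5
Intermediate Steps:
V(Q, q) = -1 (V(Q, q) = -3 + 2 = -1)
Z = 93/568 (Z = ((3 - 10) - 86)/(-1 - 567) = (-7 - 86)/(-568) = -93*(-1/568) = 93/568 ≈ 0.16373)
(-1302 + Z)*(-367) = (-1302 + 93/568)*(-367) = -739443/568*(-367) = 271375581/568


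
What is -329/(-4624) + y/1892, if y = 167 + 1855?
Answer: 2493049/2187152 ≈ 1.1399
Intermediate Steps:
y = 2022
-329/(-4624) + y/1892 = -329/(-4624) + 2022/1892 = -329*(-1/4624) + 2022*(1/1892) = 329/4624 + 1011/946 = 2493049/2187152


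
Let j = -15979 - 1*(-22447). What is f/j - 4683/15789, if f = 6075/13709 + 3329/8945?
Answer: -309395814287243/1043589044468355 ≈ -0.29647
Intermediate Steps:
j = 6468 (j = -15979 + 22447 = 6468)
f = 99978136/122627005 (f = 6075*(1/13709) + 3329*(1/8945) = 6075/13709 + 3329/8945 = 99978136/122627005 ≈ 0.81530)
f/j - 4683/15789 = (99978136/122627005)/6468 - 4683/15789 = (99978136/122627005)*(1/6468) - 4683*1/15789 = 24994534/198287867085 - 1561/5263 = -309395814287243/1043589044468355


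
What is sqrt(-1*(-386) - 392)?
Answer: I*sqrt(6) ≈ 2.4495*I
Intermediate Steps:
sqrt(-1*(-386) - 392) = sqrt(386 - 392) = sqrt(-6) = I*sqrt(6)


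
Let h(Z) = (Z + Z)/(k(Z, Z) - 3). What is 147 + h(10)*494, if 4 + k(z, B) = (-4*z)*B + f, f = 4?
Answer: 3797/31 ≈ 122.48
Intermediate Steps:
k(z, B) = -4*B*z (k(z, B) = -4 + ((-4*z)*B + 4) = -4 + (-4*B*z + 4) = -4 + (4 - 4*B*z) = -4*B*z)
h(Z) = 2*Z/(-3 - 4*Z**2) (h(Z) = (Z + Z)/(-4*Z*Z - 3) = (2*Z)/(-4*Z**2 - 3) = (2*Z)/(-3 - 4*Z**2) = 2*Z/(-3 - 4*Z**2))
147 + h(10)*494 = 147 - 2*10/(3 + 4*10**2)*494 = 147 - 2*10/(3 + 4*100)*494 = 147 - 2*10/(3 + 400)*494 = 147 - 2*10/403*494 = 147 - 2*10*1/403*494 = 147 - 20/403*494 = 147 - 760/31 = 3797/31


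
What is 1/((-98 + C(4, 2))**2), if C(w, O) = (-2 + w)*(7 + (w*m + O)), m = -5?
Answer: 1/14400 ≈ 6.9444e-5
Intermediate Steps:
C(w, O) = (-2 + w)*(7 + O - 5*w) (C(w, O) = (-2 + w)*(7 + (w*(-5) + O)) = (-2 + w)*(7 + (-5*w + O)) = (-2 + w)*(7 + (O - 5*w)) = (-2 + w)*(7 + O - 5*w))
1/((-98 + C(4, 2))**2) = 1/((-98 + (-14 - 5*4**2 - 2*2 + 17*4 + 2*4))**2) = 1/((-98 + (-14 - 5*16 - 4 + 68 + 8))**2) = 1/((-98 + (-14 - 80 - 4 + 68 + 8))**2) = 1/((-98 - 22)**2) = 1/((-120)**2) = 1/14400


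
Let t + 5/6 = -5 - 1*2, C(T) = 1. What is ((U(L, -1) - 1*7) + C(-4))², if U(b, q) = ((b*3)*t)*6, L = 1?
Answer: 21609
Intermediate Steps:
t = -47/6 (t = -⅚ + (-5 - 1*2) = -⅚ + (-5 - 2) = -⅚ - 7 = -47/6 ≈ -7.8333)
U(b, q) = -141*b (U(b, q) = ((b*3)*(-47/6))*6 = ((3*b)*(-47/6))*6 = -47*b/2*6 = -141*b)
((U(L, -1) - 1*7) + C(-4))² = ((-141*1 - 1*7) + 1)² = ((-141 - 7) + 1)² = (-148 + 1)² = (-147)² = 21609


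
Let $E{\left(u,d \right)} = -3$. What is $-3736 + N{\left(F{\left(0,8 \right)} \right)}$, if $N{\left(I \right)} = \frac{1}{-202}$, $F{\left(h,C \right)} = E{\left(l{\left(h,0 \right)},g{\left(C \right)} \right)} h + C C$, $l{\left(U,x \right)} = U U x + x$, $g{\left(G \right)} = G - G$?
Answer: $- \frac{754673}{202} \approx -3736.0$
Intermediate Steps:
$g{\left(G \right)} = 0$
$l{\left(U,x \right)} = x + x U^{2}$ ($l{\left(U,x \right)} = U^{2} x + x = x U^{2} + x = x + x U^{2}$)
$F{\left(h,C \right)} = C^{2} - 3 h$ ($F{\left(h,C \right)} = - 3 h + C C = - 3 h + C^{2} = C^{2} - 3 h$)
$N{\left(I \right)} = - \frac{1}{202}$
$-3736 + N{\left(F{\left(0,8 \right)} \right)} = -3736 - \frac{1}{202} = - \frac{754673}{202}$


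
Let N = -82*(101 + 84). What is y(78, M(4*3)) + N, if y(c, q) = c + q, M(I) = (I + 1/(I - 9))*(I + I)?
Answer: -14796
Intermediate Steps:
N = -15170 (N = -82*185 = -15170)
M(I) = 2*I*(I + 1/(-9 + I)) (M(I) = (I + 1/(-9 + I))*(2*I) = 2*I*(I + 1/(-9 + I)))
y(78, M(4*3)) + N = (78 + 2*(4*3)*(1 + (4*3)**2 - 36*3)/(-9 + 4*3)) - 15170 = (78 + 2*12*(1 + 12**2 - 9*12)/(-9 + 12)) - 15170 = (78 + 2*12*(1 + 144 - 108)/3) - 15170 = (78 + 2*12*(1/3)*37) - 15170 = (78 + 296) - 15170 = 374 - 15170 = -14796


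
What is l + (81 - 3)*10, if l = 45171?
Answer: 45951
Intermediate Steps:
l + (81 - 3)*10 = 45171 + (81 - 3)*10 = 45171 + 78*10 = 45171 + 780 = 45951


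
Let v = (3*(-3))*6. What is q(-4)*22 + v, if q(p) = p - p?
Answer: -54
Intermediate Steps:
q(p) = 0
v = -54 (v = -9*6 = -54)
q(-4)*22 + v = 0*22 - 54 = 0 - 54 = -54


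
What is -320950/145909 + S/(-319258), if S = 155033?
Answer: -125086565097/46582615522 ≈ -2.6853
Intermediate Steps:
-320950/145909 + S/(-319258) = -320950/145909 + 155033/(-319258) = -320950*1/145909 + 155033*(-1/319258) = -320950/145909 - 155033/319258 = -125086565097/46582615522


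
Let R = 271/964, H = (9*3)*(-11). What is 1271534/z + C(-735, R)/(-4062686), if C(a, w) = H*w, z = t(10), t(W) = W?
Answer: 2489936509718603/19582146520 ≈ 1.2715e+5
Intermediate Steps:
z = 10
H = -297 (H = 27*(-11) = -297)
R = 271/964 (R = 271*(1/964) = 271/964 ≈ 0.28112)
C(a, w) = -297*w
1271534/z + C(-735, R)/(-4062686) = 1271534/10 - 297*271/964/(-4062686) = 1271534*(⅒) - 80487/964*(-1/4062686) = 635767/5 + 80487/3916429304 = 2489936509718603/19582146520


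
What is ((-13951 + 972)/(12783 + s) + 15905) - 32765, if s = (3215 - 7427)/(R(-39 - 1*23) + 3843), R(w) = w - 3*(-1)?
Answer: -203877750034/12091665 ≈ -16861.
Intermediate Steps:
R(w) = 3 + w (R(w) = w + 3 = 3 + w)
s = -1053/946 (s = (3215 - 7427)/((3 + (-39 - 1*23)) + 3843) = -4212/((3 + (-39 - 23)) + 3843) = -4212/((3 - 62) + 3843) = -4212/(-59 + 3843) = -4212/3784 = -4212*1/3784 = -1053/946 ≈ -1.1131)
((-13951 + 972)/(12783 + s) + 15905) - 32765 = ((-13951 + 972)/(12783 - 1053/946) + 15905) - 32765 = (-12979/12091665/946 + 15905) - 32765 = (-12979*946/12091665 + 15905) - 32765 = (-12278134/12091665 + 15905) - 32765 = 192305653691/12091665 - 32765 = -203877750034/12091665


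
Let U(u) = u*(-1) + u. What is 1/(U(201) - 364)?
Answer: -1/364 ≈ -0.0027473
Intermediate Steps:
U(u) = 0 (U(u) = -u + u = 0)
1/(U(201) - 364) = 1/(0 - 364) = 1/(-364) = -1/364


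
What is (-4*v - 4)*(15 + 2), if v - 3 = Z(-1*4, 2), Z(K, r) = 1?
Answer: -340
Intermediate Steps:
v = 4 (v = 3 + 1 = 4)
(-4*v - 4)*(15 + 2) = (-4*4 - 4)*(15 + 2) = (-16 - 4)*17 = -20*17 = -340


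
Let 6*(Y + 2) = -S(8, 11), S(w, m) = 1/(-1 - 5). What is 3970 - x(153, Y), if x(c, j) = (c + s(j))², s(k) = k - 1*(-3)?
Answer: -25601905/1296 ≈ -19755.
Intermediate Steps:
S(w, m) = -⅙ (S(w, m) = 1/(-6) = -⅙)
s(k) = 3 + k (s(k) = k + 3 = 3 + k)
Y = -71/36 (Y = -2 + (-1*(-⅙))/6 = -2 + (⅙)*(⅙) = -2 + 1/36 = -71/36 ≈ -1.9722)
x(c, j) = (3 + c + j)² (x(c, j) = (c + (3 + j))² = (3 + c + j)²)
3970 - x(153, Y) = 3970 - (3 + 153 - 71/36)² = 3970 - (5545/36)² = 3970 - 1*30747025/1296 = 3970 - 30747025/1296 = -25601905/1296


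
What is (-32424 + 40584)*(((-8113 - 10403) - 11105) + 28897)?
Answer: -5907840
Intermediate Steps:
(-32424 + 40584)*(((-8113 - 10403) - 11105) + 28897) = 8160*((-18516 - 11105) + 28897) = 8160*(-29621 + 28897) = 8160*(-724) = -5907840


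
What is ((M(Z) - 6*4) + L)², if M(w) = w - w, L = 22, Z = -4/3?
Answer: 4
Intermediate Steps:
Z = -4/3 (Z = -4*⅓ = -4/3 ≈ -1.3333)
M(w) = 0
((M(Z) - 6*4) + L)² = ((0 - 6*4) + 22)² = ((0 - 24) + 22)² = (-24 + 22)² = (-2)² = 4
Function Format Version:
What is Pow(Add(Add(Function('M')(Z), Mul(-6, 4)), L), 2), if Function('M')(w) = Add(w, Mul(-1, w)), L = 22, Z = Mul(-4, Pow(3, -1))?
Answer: 4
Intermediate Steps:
Z = Rational(-4, 3) (Z = Mul(-4, Rational(1, 3)) = Rational(-4, 3) ≈ -1.3333)
Function('M')(w) = 0
Pow(Add(Add(Function('M')(Z), Mul(-6, 4)), L), 2) = Pow(Add(Add(0, Mul(-6, 4)), 22), 2) = Pow(Add(Add(0, -24), 22), 2) = Pow(Add(-24, 22), 2) = Pow(-2, 2) = 4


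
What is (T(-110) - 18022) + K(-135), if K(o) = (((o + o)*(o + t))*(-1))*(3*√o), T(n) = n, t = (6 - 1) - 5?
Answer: -18132 - 328050*I*√15 ≈ -18132.0 - 1.2705e+6*I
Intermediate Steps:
t = 0 (t = 5 - 5 = 0)
K(o) = -6*o^(5/2) (K(o) = (((o + o)*(o + 0))*(-1))*(3*√o) = (((2*o)*o)*(-1))*(3*√o) = ((2*o²)*(-1))*(3*√o) = (-2*o²)*(3*√o) = -6*o^(5/2))
(T(-110) - 18022) + K(-135) = (-110 - 18022) - 328050*I*√15 = -18132 - 328050*I*√15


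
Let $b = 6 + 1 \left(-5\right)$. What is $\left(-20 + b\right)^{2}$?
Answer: $361$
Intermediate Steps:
$b = 1$ ($b = 6 - 5 = 1$)
$\left(-20 + b\right)^{2} = \left(-20 + 1\right)^{2} = \left(-19\right)^{2} = 361$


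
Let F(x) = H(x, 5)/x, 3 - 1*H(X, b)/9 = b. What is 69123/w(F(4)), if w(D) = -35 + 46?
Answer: 69123/11 ≈ 6283.9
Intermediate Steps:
H(X, b) = 27 - 9*b
F(x) = -18/x (F(x) = (27 - 9*5)/x = (27 - 45)/x = -18/x)
w(D) = 11
69123/w(F(4)) = 69123/11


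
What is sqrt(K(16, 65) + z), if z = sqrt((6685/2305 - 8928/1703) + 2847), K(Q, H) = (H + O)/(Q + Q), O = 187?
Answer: sqrt(77660769928014 + 175858592*sqrt(8945509695967))/3140332 ≈ 7.8237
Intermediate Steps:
K(Q, H) = (187 + H)/(2*Q) (K(Q, H) = (H + 187)/(Q + Q) = (187 + H)/((2*Q)) = (187 + H)*(1/(2*Q)) = (187 + H)/(2*Q))
z = 14*sqrt(8945509695967)/785083 (z = sqrt((6685*(1/2305) - 8928*1/1703) + 2847) = sqrt((1337/461 - 8928/1703) + 2847) = sqrt(-1838897/785083 + 2847) = sqrt(2233292404/785083) = 14*sqrt(8945509695967)/785083 ≈ 53.335)
sqrt(K(16, 65) + z) = sqrt((1/2)*(187 + 65)/16 + 14*sqrt(8945509695967)/785083) = sqrt((1/2)*(1/16)*252 + 14*sqrt(8945509695967)/785083) = sqrt(63/8 + 14*sqrt(8945509695967)/785083)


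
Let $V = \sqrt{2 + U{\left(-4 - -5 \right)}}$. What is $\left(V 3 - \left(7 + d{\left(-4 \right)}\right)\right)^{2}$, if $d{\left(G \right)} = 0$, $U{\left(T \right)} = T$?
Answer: $76 - 42 \sqrt{3} \approx 3.2539$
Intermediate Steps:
$V = \sqrt{3}$ ($V = \sqrt{2 - -1} = \sqrt{2 + \left(-4 + 5\right)} = \sqrt{2 + 1} = \sqrt{3} \approx 1.732$)
$\left(V 3 - \left(7 + d{\left(-4 \right)}\right)\right)^{2} = \left(\sqrt{3} \cdot 3 - 7\right)^{2} = \left(3 \sqrt{3} + \left(-7 + 0\right)\right)^{2} = \left(3 \sqrt{3} - 7\right)^{2} = \left(-7 + 3 \sqrt{3}\right)^{2}$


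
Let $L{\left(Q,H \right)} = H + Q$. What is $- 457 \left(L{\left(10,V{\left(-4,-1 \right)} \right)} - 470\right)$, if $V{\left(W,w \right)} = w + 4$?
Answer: $208849$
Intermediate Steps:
$V{\left(W,w \right)} = 4 + w$
$- 457 \left(L{\left(10,V{\left(-4,-1 \right)} \right)} - 470\right) = - 457 \left(\left(\left(4 - 1\right) + 10\right) - 470\right) = - 457 \left(\left(3 + 10\right) - 470\right) = - 457 \left(13 - 470\right) = \left(-457\right) \left(-457\right) = 208849$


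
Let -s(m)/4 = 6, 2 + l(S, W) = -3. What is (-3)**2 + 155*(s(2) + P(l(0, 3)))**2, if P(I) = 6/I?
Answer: 492201/5 ≈ 98440.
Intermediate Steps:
l(S, W) = -5 (l(S, W) = -2 - 3 = -5)
s(m) = -24 (s(m) = -4*6 = -24)
(-3)**2 + 155*(s(2) + P(l(0, 3)))**2 = (-3)**2 + 155*(-24 + 6/(-5))**2 = 9 + 155*(-24 + 6*(-1/5))**2 = 9 + 155*(-24 - 6/5)**2 = 9 + 155*(-126/5)**2 = 9 + 155*(15876/25) = 9 + 492156/5 = 492201/5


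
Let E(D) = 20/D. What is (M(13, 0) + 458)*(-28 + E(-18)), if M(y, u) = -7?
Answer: -118162/9 ≈ -13129.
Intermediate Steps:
(M(13, 0) + 458)*(-28 + E(-18)) = (-7 + 458)*(-28 + 20/(-18)) = 451*(-28 + 20*(-1/18)) = 451*(-28 - 10/9) = 451*(-262/9) = -118162/9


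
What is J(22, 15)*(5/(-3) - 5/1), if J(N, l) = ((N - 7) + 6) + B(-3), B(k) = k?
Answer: -120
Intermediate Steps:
J(N, l) = -4 + N (J(N, l) = ((N - 7) + 6) - 3 = ((-7 + N) + 6) - 3 = (-1 + N) - 3 = -4 + N)
J(22, 15)*(5/(-3) - 5/1) = (-4 + 22)*(5/(-3) - 5/1) = 18*(5*(-⅓) - 5*1) = 18*(-5/3 - 5) = 18*(-20/3) = -120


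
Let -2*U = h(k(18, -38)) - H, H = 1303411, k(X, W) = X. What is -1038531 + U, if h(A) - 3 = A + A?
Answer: -386845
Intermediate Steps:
h(A) = 3 + 2*A (h(A) = 3 + (A + A) = 3 + 2*A)
U = 651686 (U = -((3 + 2*18) - 1*1303411)/2 = -((3 + 36) - 1303411)/2 = -(39 - 1303411)/2 = -½*(-1303372) = 651686)
-1038531 + U = -1038531 + 651686 = -386845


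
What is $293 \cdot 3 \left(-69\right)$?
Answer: $-60651$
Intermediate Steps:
$293 \cdot 3 \left(-69\right) = 879 \left(-69\right) = -60651$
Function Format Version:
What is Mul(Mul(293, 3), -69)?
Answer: -60651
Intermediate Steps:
Mul(Mul(293, 3), -69) = Mul(879, -69) = -60651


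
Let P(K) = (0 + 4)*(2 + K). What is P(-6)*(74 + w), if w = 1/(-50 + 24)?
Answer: -15384/13 ≈ -1183.4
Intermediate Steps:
P(K) = 8 + 4*K (P(K) = 4*(2 + K) = 8 + 4*K)
w = -1/26 (w = 1/(-26) = -1/26 ≈ -0.038462)
P(-6)*(74 + w) = (8 + 4*(-6))*(74 - 1/26) = (8 - 24)*(1923/26) = -16*1923/26 = -15384/13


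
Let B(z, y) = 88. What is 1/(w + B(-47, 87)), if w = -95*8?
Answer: -1/672 ≈ -0.0014881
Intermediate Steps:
w = -760
1/(w + B(-47, 87)) = 1/(-760 + 88) = 1/(-672) = -1/672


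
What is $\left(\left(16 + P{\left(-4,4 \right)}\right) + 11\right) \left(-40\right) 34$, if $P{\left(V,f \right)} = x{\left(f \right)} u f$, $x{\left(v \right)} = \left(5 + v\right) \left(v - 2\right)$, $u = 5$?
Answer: $-526320$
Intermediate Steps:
$x{\left(v \right)} = \left(-2 + v\right) \left(5 + v\right)$ ($x{\left(v \right)} = \left(5 + v\right) \left(-2 + v\right) = \left(-2 + v\right) \left(5 + v\right)$)
$P{\left(V,f \right)} = f \left(-50 + 5 f^{2} + 15 f\right)$ ($P{\left(V,f \right)} = \left(-10 + f^{2} + 3 f\right) 5 f = \left(-50 + 5 f^{2} + 15 f\right) f = f \left(-50 + 5 f^{2} + 15 f\right)$)
$\left(\left(16 + P{\left(-4,4 \right)}\right) + 11\right) \left(-40\right) 34 = \left(\left(16 + 5 \cdot 4 \left(-10 + 4^{2} + 3 \cdot 4\right)\right) + 11\right) \left(-40\right) 34 = \left(\left(16 + 5 \cdot 4 \left(-10 + 16 + 12\right)\right) + 11\right) \left(-40\right) 34 = \left(\left(16 + 5 \cdot 4 \cdot 18\right) + 11\right) \left(-40\right) 34 = \left(\left(16 + 360\right) + 11\right) \left(-40\right) 34 = \left(376 + 11\right) \left(-40\right) 34 = 387 \left(-40\right) 34 = \left(-15480\right) 34 = -526320$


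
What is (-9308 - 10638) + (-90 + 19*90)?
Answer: -18326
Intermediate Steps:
(-9308 - 10638) + (-90 + 19*90) = -19946 + (-90 + 1710) = -19946 + 1620 = -18326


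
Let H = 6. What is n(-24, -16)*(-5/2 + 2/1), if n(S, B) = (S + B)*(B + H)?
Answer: -200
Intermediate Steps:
n(S, B) = (6 + B)*(B + S) (n(S, B) = (S + B)*(B + 6) = (B + S)*(6 + B) = (6 + B)*(B + S))
n(-24, -16)*(-5/2 + 2/1) = ((-16)**2 + 6*(-16) + 6*(-24) - 16*(-24))*(-5/2 + 2/1) = (256 - 96 - 144 + 384)*(-5*1/2 + 2*1) = 400*(-5/2 + 2) = 400*(-1/2) = -200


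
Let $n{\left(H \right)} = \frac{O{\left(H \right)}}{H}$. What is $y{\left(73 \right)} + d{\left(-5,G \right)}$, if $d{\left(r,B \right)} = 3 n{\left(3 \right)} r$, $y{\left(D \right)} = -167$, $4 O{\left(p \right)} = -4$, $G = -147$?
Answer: $-162$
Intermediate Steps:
$O{\left(p \right)} = -1$ ($O{\left(p \right)} = \frac{1}{4} \left(-4\right) = -1$)
$n{\left(H \right)} = - \frac{1}{H}$
$d{\left(r,B \right)} = - r$ ($d{\left(r,B \right)} = 3 \left(- \frac{1}{3}\right) r = - r$)
$y{\left(73 \right)} + d{\left(-5,G \right)} = -167 - -5 = -167 + 5 = -162$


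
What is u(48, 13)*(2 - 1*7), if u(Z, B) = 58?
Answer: -290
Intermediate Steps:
u(48, 13)*(2 - 1*7) = 58*(2 - 1*7) = 58*(2 - 7) = 58*(-5) = -290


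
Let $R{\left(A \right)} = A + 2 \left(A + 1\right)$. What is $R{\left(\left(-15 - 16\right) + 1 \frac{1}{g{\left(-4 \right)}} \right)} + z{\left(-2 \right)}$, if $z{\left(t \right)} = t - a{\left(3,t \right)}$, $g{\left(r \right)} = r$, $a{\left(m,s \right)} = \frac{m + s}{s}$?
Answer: $- \frac{373}{4} \approx -93.25$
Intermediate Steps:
$a{\left(m,s \right)} = \frac{m + s}{s}$
$R{\left(A \right)} = 2 + 3 A$ ($R{\left(A \right)} = A + 2 \left(1 + A\right) = A + \left(2 + 2 A\right) = 2 + 3 A$)
$z{\left(t \right)} = t - \frac{3 + t}{t}$
$R{\left(\left(-15 - 16\right) + 1 \frac{1}{g{\left(-4 \right)}} \right)} + z{\left(-2 \right)} = \left(2 + 3 \left(\left(-15 - 16\right) + 1 \frac{1}{-4}\right)\right) - \left(3 - \frac{3}{2}\right) = \left(2 + 3 \left(-31 + 1 \left(- \frac{1}{4}\right)\right)\right) - \frac{3}{2} = \left(2 + 3 \left(-31 - \frac{1}{4}\right)\right) - \frac{3}{2} = \left(2 + 3 \left(- \frac{125}{4}\right)\right) - \frac{3}{2} = \left(2 - \frac{375}{4}\right) - \frac{3}{2} = - \frac{367}{4} - \frac{3}{2} = - \frac{373}{4}$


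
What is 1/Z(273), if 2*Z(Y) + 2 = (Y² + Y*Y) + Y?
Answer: 2/149329 ≈ 1.3393e-5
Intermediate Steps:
Z(Y) = -1 + Y² + Y/2 (Z(Y) = -1 + ((Y² + Y*Y) + Y)/2 = -1 + ((Y² + Y²) + Y)/2 = -1 + (2*Y² + Y)/2 = -1 + (Y + 2*Y²)/2 = -1 + (Y² + Y/2) = -1 + Y² + Y/2)
1/Z(273) = 1/(-1 + 273² + (½)*273) = 1/(-1 + 74529 + 273/2) = 1/(149329/2) = 2/149329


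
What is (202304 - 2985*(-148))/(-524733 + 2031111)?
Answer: 322042/753189 ≈ 0.42757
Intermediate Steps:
(202304 - 2985*(-148))/(-524733 + 2031111) = (202304 + 441780)/1506378 = 644084*(1/1506378) = 322042/753189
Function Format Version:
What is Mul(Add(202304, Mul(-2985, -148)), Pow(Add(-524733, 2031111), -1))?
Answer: Rational(322042, 753189) ≈ 0.42757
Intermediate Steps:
Mul(Add(202304, Mul(-2985, -148)), Pow(Add(-524733, 2031111), -1)) = Mul(Add(202304, 441780), Pow(1506378, -1)) = Mul(644084, Rational(1, 1506378)) = Rational(322042, 753189)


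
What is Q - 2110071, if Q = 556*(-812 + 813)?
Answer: -2109515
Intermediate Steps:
Q = 556 (Q = 556*1 = 556)
Q - 2110071 = 556 - 2110071 = -2109515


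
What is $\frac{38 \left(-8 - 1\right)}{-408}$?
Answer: $\frac{57}{68} \approx 0.83823$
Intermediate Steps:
$\frac{38 \left(-8 - 1\right)}{-408} = 38 \left(-8 - 1\right) \left(- \frac{1}{408}\right) = 38 \left(-9\right) \left(- \frac{1}{408}\right) = \left(-342\right) \left(- \frac{1}{408}\right) = \frac{57}{68}$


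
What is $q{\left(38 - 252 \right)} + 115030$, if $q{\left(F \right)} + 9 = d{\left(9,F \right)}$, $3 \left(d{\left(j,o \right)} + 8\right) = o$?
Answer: $\frac{344825}{3} \approx 1.1494 \cdot 10^{5}$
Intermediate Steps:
$d{\left(j,o \right)} = -8 + \frac{o}{3}$
$q{\left(F \right)} = -17 + \frac{F}{3}$ ($q{\left(F \right)} = -9 + \left(-8 + \frac{F}{3}\right) = -17 + \frac{F}{3}$)
$q{\left(38 - 252 \right)} + 115030 = \left(-17 + \frac{38 - 252}{3}\right) + 115030 = \left(-17 + \frac{1}{3} \left(-214\right)\right) + 115030 = \left(-17 - \frac{214}{3}\right) + 115030 = - \frac{265}{3} + 115030 = \frac{344825}{3}$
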